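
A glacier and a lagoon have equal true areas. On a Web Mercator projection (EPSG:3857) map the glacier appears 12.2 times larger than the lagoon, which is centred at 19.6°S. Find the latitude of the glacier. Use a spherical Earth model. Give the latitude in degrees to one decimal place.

74.4°

For equal true areas on Mercator, apparent areas scale as sec²φ, so the ratio is cos²φ₂ / cos²φ₁.
cos²φ₂ / cos²φ₁ = 12.2  ⇒  cos φ₁ = cos 19.6° / √12.2 = 0.9421/3.493 = 0.2697.
φ₁ = arccos(0.2697) ≈ 74.4°.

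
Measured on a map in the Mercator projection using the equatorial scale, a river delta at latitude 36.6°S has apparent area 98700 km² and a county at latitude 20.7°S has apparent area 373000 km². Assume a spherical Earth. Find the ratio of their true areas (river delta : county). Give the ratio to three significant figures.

Mercator's areal exaggeration is sec²φ; hence true area = (apparent area) · cos²φ.
True area of river delta: 98700 × cos²(36.6°) = 98700 × 0.6445 = 63610 km².
True area of county: 373000 × cos²(20.7°) = 373000 × 0.8751 = 326400 km².
Ratio = 63610 / 326400 ≈ 0.195.

0.195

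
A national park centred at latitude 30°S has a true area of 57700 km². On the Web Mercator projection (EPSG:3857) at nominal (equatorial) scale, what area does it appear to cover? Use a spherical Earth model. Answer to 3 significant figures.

76900 km²

The Mercator projection is conformal; its linear scale factor is the same in every direction and equals sec φ = 1/cos φ.
Areal scale = k² = sec²φ = 1/cos²(30°) = 1/0.8660² = 1.333.
Apparent area = 57700 × 1.333 ≈ 76900 km².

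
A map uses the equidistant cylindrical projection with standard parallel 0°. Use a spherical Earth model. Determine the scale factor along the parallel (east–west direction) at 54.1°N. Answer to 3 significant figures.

1.71

Plate carrée maps x = Rλ, y = Rφ. The meridian scale is h = 1 and the parallel scale is k = 1/cos φ = sec φ.
k = 1/cos 54.1° = 1/0.5864 = 1.705.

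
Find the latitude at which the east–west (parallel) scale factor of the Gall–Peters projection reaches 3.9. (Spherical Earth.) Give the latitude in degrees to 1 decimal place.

Gall–Peters is a cylindrical equal-area projection with standard parallels at ±45°. For cylindrical equal-area with standard parallel φ₀, h = cos φ / cos φ₀ and k = cos φ₀ / cos φ, so h·k = 1.
k = cos φ₀ / cos φ = 3.9  ⇒  cos φ = cos 45° / 3.9 = 0.1813.
φ = arccos(0.1813) ≈ 79.6°.

79.6°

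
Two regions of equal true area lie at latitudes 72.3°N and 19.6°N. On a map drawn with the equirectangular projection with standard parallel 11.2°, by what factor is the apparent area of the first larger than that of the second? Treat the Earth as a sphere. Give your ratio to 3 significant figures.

3.10

The equidistant cylindrical projection with φ₀ = 11.2° has h = 1 (meridians true) and k = cos φ₀ / cos φ along parallels.
Areal scale at 72.3°: h·k = 1.000 × 3.226 = 3.226.
Areal scale at 19.6°: h·k = 1.000 × 1.041 = 1.041.
Ratio = 3.226/1.041 ≈ 3.10.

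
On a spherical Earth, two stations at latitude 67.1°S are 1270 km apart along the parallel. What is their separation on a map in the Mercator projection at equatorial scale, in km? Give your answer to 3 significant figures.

3260 km

Mercator is conformal, so the point scale is isotropic: h = k = sec φ = 1/cos φ.
Along the parallel, k = sec 67.1° = 1/0.3891 = 2.570.
Map distance = 1270 × 2.570 ≈ 3260 km.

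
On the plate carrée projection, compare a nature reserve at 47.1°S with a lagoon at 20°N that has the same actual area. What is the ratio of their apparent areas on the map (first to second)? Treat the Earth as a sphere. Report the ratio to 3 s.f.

For the equirectangular projection with φ₀ = 0 (plate carrée), h = 1 along meridians and k = sec φ along parallels.
Areal scale at 47.1°: h·k = 1.000 × 1.469 = 1.469.
Areal scale at 20°: h·k = 1.000 × 1.064 = 1.064.
Ratio = 1.469/1.064 ≈ 1.38.

1.38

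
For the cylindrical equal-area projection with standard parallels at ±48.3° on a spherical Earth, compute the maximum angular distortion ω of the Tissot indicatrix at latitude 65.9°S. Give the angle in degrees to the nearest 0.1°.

53.8°

For cylindrical equal-area with standard parallel φ₀, h = cos φ / cos φ₀ and k = cos φ₀ / cos φ, so h·k = 1.
At 65.9°: h = 0.6138, k = 1.629; principal scales a = 1.629, b = 0.6138.
sin(ω/2) = (a − b)/(a + b) = 1.015/2.243 = 0.4527, so ω = 2 arcsin(0.4527) ≈ 53.8°.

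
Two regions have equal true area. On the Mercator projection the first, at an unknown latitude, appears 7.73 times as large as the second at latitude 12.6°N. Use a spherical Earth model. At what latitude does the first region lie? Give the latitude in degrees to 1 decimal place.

69.5°

On Mercator, (apparent₁)/(apparent₂) = sec²φ₁ / sec²φ₂ when true areas are equal.
cos²φ₂ / cos²φ₁ = 7.73  ⇒  cos φ₁ = cos 12.6° / √7.73 = 0.9759/2.780 = 0.3510.
φ₁ = arccos(0.3510) ≈ 69.5°.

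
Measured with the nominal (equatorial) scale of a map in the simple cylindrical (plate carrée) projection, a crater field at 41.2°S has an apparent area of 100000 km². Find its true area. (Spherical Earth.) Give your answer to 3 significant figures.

For the equirectangular projection with φ₀ = 0 (plate carrée), h = 1 along meridians and k = sec φ along parallels.
Areal scale = h·k = 1 × sec φ; at 41.2°, h = 1.000, k = 1.329, so h·k = 1.329.
True area = apparent / (areal scale) = 100000 / 1.329 ≈ 75200 km².

75200 km²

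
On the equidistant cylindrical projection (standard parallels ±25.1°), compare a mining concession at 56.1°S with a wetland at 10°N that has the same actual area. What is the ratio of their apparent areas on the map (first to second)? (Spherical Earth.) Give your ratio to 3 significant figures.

In the equirectangular projection with standard parallel φ₀ = 25.1° (x = Rλ cos φ₀, y = Rφ), meridians are true-scale (h = 1) and the parallel scale is k = cos φ₀ / cos φ.
Areal scale at 56.1°: h·k = 1.000 × 1.624 = 1.624.
Areal scale at 10°: h·k = 1.000 × 0.9195 = 0.9195.
Ratio = 1.624/0.9195 ≈ 1.77.

1.77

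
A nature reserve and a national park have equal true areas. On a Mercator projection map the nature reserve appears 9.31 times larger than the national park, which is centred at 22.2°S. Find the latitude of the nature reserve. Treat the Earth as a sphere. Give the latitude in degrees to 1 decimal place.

72.3°

Mercator areal scale is sec²φ, so apparent-area ratio = sec²φ₁ / sec²φ₂ = cos²φ₂ / cos²φ₁.
cos²φ₂ / cos²φ₁ = 9.31  ⇒  cos φ₁ = cos 22.2° / √9.31 = 0.9259/3.051 = 0.3034.
φ₁ = arccos(0.3034) ≈ 72.3°.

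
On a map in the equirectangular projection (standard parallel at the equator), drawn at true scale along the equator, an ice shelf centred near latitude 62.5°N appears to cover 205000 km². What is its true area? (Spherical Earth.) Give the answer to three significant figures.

In the plate carrée (x = Rλ, y = Rφ), meridians are true-scale (h = 1) and parallels are stretched by k = sec φ.
Areal scale = h·k = 1 × sec φ; at 62.5°, h = 1.000, k = 2.166, so h·k = 2.166.
True area = apparent / (areal scale) = 205000 / 2.166 ≈ 94700 km².

94700 km²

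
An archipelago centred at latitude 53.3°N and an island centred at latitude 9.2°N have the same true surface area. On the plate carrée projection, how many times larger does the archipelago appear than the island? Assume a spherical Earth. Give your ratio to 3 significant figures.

1.65

For the equirectangular projection with φ₀ = 0 (plate carrée), h = 1 along meridians and k = sec φ along parallels.
Areal scale at 53.3°: h·k = 1.000 × 1.673 = 1.673.
Areal scale at 9.2°: h·k = 1.000 × 1.013 = 1.013.
Ratio = 1.673/1.013 ≈ 1.65.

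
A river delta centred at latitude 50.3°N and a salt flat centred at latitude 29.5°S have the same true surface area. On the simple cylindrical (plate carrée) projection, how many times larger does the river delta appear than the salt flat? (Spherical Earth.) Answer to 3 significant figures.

1.36

Plate carrée maps x = Rλ, y = Rφ. The meridian scale is h = 1 and the parallel scale is k = 1/cos φ = sec φ.
Areal scale at 50.3°: h·k = 1.000 × 1.566 = 1.566.
Areal scale at 29.5°: h·k = 1.000 × 1.149 = 1.149.
Ratio = 1.566/1.149 ≈ 1.36.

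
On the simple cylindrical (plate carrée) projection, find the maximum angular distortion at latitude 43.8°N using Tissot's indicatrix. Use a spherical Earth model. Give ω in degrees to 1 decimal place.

18.6°

In the plate carrée (x = Rλ, y = Rφ), meridians are true-scale (h = 1) and parallels are stretched by k = sec φ.
At 43.8°: h = 1.000, k = 1.386; principal scales a = 1.386, b = 1.000.
sin(ω/2) = (a − b)/(a + b) = 0.3855/2.386 = 0.1616, so ω = 2 arcsin(0.1616) ≈ 18.6°.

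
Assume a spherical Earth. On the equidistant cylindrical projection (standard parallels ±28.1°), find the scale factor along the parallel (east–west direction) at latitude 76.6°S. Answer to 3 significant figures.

With standard parallel φ₀ = 28.1°, the equirectangular projection gives x = Rλ cos φ₀, y = Rφ, so h = 1 and k = cos 28.1° / cos φ.
k = cos 28.1° / cos 76.6° = 0.8821/0.2317 = 3.806.

3.81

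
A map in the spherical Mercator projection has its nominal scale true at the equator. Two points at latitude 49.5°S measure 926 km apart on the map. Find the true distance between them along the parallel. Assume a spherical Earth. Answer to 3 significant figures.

For Mercator, h = k = sec φ (a conformal cylindrical projection has a single point scale, 1/cos φ).
Along the parallel at 49.5°, map distances are exaggerated by k = sec 49.5° = 1.540.
True distance = 926 / 1.540 = 926 × cos 49.5° ≈ 601 km.

601 km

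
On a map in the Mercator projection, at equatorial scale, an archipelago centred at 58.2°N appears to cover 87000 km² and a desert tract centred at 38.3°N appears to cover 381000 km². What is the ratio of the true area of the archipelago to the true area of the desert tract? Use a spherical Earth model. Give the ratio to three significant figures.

On Mercator the areal scale is sec²φ, so true area = apparent × cos²φ.
True area of archipelago: 87000 × cos²(58.2°) = 87000 × 0.2777 = 24160 km².
True area of desert tract: 381000 × cos²(38.3°) = 381000 × 0.6159 = 234600 km².
Ratio = 24160 / 234600 ≈ 0.103.

0.103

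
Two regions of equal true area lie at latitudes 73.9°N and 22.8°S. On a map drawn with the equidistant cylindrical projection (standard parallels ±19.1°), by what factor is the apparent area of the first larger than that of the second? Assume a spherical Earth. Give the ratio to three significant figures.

In the equirectangular projection with standard parallel φ₀ = 19.1° (x = Rλ cos φ₀, y = Rφ), meridians are true-scale (h = 1) and the parallel scale is k = cos φ₀ / cos φ.
Areal scale at 73.9°: h·k = 1.000 × 3.407 = 3.407.
Areal scale at 22.8°: h·k = 1.000 × 1.025 = 1.025.
Ratio = 3.407/1.025 ≈ 3.32.

3.32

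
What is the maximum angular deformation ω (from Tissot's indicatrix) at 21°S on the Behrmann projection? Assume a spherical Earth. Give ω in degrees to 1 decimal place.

8.6°

The Behrmann projection is cylindrical equal-area with φ₀ = 30°. For cylindrical equal-area with standard parallel φ₀, h = cos φ / cos φ₀ and k = cos φ₀ / cos φ, so h·k = 1.
At 21°: h = 1.078, k = 0.9276; principal scales a = 1.078, b = 0.9276.
sin(ω/2) = (a − b)/(a + b) = 0.1504/2.006 = 0.07497, so ω = 2 arcsin(0.07497) ≈ 8.6°.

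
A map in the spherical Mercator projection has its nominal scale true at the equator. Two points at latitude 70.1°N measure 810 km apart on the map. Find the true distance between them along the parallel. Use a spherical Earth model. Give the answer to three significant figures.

276 km

The Mercator projection is conformal; its linear scale factor is the same in every direction and equals sec φ = 1/cos φ.
Along the parallel at 70.1°, map distances are exaggerated by k = sec 70.1° = 2.938.
True distance = 810 / 2.938 = 810 × cos 70.1° ≈ 276 km.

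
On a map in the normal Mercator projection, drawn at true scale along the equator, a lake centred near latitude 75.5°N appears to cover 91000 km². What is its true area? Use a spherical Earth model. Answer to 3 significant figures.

The Mercator projection is conformal; its linear scale factor is the same in every direction and equals sec φ = 1/cos φ.
Areal scale = k² = sec²φ = 1/cos²(75.5°) = 1/0.2504² = 15.95.
True area = apparent / (areal scale) = 91000 / 15.95 ≈ 5700 km².

5700 km²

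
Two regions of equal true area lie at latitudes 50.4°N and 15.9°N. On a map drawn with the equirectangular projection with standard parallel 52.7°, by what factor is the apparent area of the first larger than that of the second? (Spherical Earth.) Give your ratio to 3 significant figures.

The equidistant cylindrical projection with φ₀ = 52.7° has h = 1 (meridians true) and k = cos φ₀ / cos φ along parallels.
Areal scale at 50.4°: h·k = 1.000 × 0.9507 = 0.9507.
Areal scale at 15.9°: h·k = 1.000 × 0.6301 = 0.6301.
Ratio = 0.9507/0.6301 ≈ 1.51.

1.51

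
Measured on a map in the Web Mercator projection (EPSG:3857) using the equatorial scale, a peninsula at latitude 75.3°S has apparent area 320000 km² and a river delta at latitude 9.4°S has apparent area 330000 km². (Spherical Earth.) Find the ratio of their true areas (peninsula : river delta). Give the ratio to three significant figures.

Since Mercator area scale is 1/cos²φ, the true area equals the apparent area multiplied by cos²φ.
True area of peninsula: 320000 × cos²(75.3°) = 320000 × 0.06439 = 20610 km².
True area of river delta: 330000 × cos²(9.4°) = 330000 × 0.9733 = 321200 km².
Ratio = 20610 / 321200 ≈ 0.0642.

0.0642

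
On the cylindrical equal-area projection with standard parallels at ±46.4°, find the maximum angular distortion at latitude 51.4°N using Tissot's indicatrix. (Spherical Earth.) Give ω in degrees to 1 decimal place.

11.5°

A cylindrical equal-area projection with standard parallel φ₀ has meridian scale h = cos φ / cos φ₀ and parallel scale k = cos φ₀ / cos φ (so areas are preserved, h·k = 1).
At 51.4°: h = 0.9047, k = 1.105; principal scales a = 1.105, b = 0.9047.
sin(ω/2) = (a − b)/(a + b) = 0.2007/2.010 = 0.09985, so ω = 2 arcsin(0.09985) ≈ 11.5°.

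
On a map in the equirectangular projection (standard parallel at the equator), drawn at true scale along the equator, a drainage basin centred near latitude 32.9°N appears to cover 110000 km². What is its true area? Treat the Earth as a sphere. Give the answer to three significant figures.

Plate carrée maps x = Rλ, y = Rφ. The meridian scale is h = 1 and the parallel scale is k = 1/cos φ = sec φ.
Areal scale = h·k = 1 × sec φ; at 32.9°, h = 1.000, k = 1.191, so h·k = 1.191.
True area = apparent / (areal scale) = 110000 / 1.191 ≈ 92400 km².

92400 km²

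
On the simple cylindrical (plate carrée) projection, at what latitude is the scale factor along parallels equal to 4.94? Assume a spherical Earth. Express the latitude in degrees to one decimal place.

78.3°

Plate carrée: h = 1, k = sec φ along parallels.
sec φ = 4.94  ⇒  cos φ = 0.2024  ⇒  φ ≈ 78.3°.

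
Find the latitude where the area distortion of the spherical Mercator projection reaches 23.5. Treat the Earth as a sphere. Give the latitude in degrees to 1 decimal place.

Mercator areal scale is sec²φ.
sec²φ = 23.5  ⇒  cos²φ = 0.04255  ⇒  cos φ = 0.2063.
φ = arccos(0.2063) ≈ 78.1°.

78.1°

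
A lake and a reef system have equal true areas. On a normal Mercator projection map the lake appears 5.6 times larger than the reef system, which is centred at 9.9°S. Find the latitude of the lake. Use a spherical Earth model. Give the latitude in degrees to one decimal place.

65.4°

On Mercator, (apparent₁)/(apparent₂) = sec²φ₁ / sec²φ₂ when true areas are equal.
cos²φ₂ / cos²φ₁ = 5.6  ⇒  cos φ₁ = cos 9.9° / √5.6 = 0.9851/2.366 = 0.4163.
φ₁ = arccos(0.4163) ≈ 65.4°.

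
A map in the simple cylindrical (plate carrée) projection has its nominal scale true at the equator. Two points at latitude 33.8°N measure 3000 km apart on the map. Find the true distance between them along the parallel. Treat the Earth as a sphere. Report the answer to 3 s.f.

For the equirectangular projection with φ₀ = 0 (plate carrée), h = 1 along meridians and k = sec φ along parallels.
Along the parallel at 33.8°, map distances are exaggerated by k = sec 33.8° = 1.203.
True distance = 3000 / 1.203 = 3000 × cos 33.8° ≈ 2490 km.

2490 km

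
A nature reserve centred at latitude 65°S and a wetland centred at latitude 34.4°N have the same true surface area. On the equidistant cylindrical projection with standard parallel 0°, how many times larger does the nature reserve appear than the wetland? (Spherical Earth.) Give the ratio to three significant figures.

1.95

For the equirectangular projection with φ₀ = 0 (plate carrée), h = 1 along meridians and k = sec φ along parallels.
Areal scale at 65°: h·k = 1.000 × 2.366 = 2.366.
Areal scale at 34.4°: h·k = 1.000 × 1.212 = 1.212.
Ratio = 2.366/1.212 ≈ 1.95.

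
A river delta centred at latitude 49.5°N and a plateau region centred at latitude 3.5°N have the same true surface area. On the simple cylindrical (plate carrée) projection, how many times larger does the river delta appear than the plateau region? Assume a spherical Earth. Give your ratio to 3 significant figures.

1.54

Plate carrée maps x = Rλ, y = Rφ. The meridian scale is h = 1 and the parallel scale is k = 1/cos φ = sec φ.
Areal scale at 49.5°: h·k = 1.000 × 1.540 = 1.540.
Areal scale at 3.5°: h·k = 1.000 × 1.002 = 1.002.
Ratio = 1.540/1.002 ≈ 1.54.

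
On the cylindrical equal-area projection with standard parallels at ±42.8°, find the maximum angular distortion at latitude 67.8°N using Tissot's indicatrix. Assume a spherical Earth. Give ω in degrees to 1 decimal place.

A cylindrical equal-area projection with standard parallel φ₀ has meridian scale h = cos φ / cos φ₀ and parallel scale k = cos φ₀ / cos φ (so areas are preserved, h·k = 1).
At 67.8°: h = 0.5150, k = 1.942; principal scales a = 1.942, b = 0.5150.
sin(ω/2) = (a − b)/(a + b) = 1.427/2.457 = 0.5808, so ω = 2 arcsin(0.5808) ≈ 71.0°.

71.0°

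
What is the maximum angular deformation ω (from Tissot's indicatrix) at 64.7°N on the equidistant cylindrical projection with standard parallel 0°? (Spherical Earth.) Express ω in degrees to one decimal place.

In the plate carrée (x = Rλ, y = Rφ), meridians are true-scale (h = 1) and parallels are stretched by k = sec φ.
At 64.7°: h = 1.000, k = 2.340; principal scales a = 2.340, b = 1.000.
sin(ω/2) = (a − b)/(a + b) = 1.340/3.340 = 0.4012, so ω = 2 arcsin(0.4012) ≈ 47.3°.

47.3°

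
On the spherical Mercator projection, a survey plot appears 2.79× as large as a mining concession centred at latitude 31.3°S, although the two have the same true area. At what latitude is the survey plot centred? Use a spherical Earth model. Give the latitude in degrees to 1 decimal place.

59.2°

Mercator areal scale is sec²φ, so apparent-area ratio = sec²φ₁ / sec²φ₂ = cos²φ₂ / cos²φ₁.
cos²φ₂ / cos²φ₁ = 2.79  ⇒  cos φ₁ = cos 31.3° / √2.79 = 0.8545/1.670 = 0.5116.
φ₁ = arccos(0.5116) ≈ 59.2°.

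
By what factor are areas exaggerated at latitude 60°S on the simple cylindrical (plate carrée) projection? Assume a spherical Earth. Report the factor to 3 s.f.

In the plate carrée (x = Rλ, y = Rφ), meridians are true-scale (h = 1) and parallels are stretched by k = sec φ.
Areal scale = h·k = 1 × sec φ; at 60°, h = 1.000, k = 2.000, so h·k = 2.000.

2.00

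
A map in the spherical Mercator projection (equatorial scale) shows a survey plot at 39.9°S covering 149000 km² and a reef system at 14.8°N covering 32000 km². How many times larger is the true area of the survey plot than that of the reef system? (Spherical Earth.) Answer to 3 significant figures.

2.93

Mercator's areal exaggeration is sec²φ; hence true area = (apparent area) · cos²φ.
True area of survey plot: 149000 × cos²(39.9°) = 149000 × 0.5885 = 87690 km².
True area of reef system: 32000 × cos²(14.8°) = 32000 × 0.9347 = 29910 km².
Ratio = 87690 / 29910 ≈ 2.93.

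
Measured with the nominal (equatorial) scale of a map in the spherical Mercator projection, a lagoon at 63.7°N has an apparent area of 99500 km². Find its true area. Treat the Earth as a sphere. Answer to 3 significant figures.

The Mercator projection is conformal; its linear scale factor is the same in every direction and equals sec φ = 1/cos φ.
Areal scale = k² = sec²φ = 1/cos²(63.7°) = 1/0.4431² = 5.094.
True area = apparent / (areal scale) = 99500 / 5.094 ≈ 19500 km².

19500 km²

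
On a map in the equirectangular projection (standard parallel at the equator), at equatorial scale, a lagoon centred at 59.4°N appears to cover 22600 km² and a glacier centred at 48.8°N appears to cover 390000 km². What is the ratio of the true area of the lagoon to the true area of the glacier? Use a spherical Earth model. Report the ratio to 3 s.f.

On the plate carrée, areal scale = h·k = 1 × sec φ, so true area = apparent × cos φ.
True area of lagoon: 22600 × cos(59.4°) = 22600 × 0.5090 = 11500 km².
True area of glacier: 390000 × cos(48.8°) = 390000 × 0.6587 = 256900 km².
Ratio = 11500 / 256900 ≈ 0.0448.

0.0448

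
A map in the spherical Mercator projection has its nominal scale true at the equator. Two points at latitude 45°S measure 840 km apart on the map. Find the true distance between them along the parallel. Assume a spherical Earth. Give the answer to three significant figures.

Mercator is conformal, so the point scale is isotropic: h = k = sec φ = 1/cos φ.
Along the parallel at 45°, map distances are exaggerated by k = sec 45° = 1.414.
True distance = 840 / 1.414 = 840 × cos 45° ≈ 594 km.

594 km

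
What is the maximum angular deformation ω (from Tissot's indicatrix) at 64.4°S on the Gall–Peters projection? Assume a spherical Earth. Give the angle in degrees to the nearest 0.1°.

Gall–Peters is a cylindrical equal-area projection with standard parallels at ±45°. For cylindrical equal-area with standard parallel φ₀, h = cos φ / cos φ₀ and k = cos φ₀ / cos φ, so h·k = 1.
At 64.4°: h = 0.6111, k = 1.636; principal scales a = 1.636, b = 0.6111.
sin(ω/2) = (a − b)/(a + b) = 1.025/2.248 = 0.4562, so ω = 2 arcsin(0.4562) ≈ 54.3°.

54.3°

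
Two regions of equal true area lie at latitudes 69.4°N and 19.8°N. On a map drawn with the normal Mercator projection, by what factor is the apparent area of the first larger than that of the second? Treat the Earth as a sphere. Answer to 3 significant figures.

Mercator areal scale is sec²φ.
At 69.4°: sec²(69.4°) = 1/0.3518² = 8.078.
At 19.8°: sec²(19.8°) = 1/0.9409² = 1.130.
Ratio = 8.078/1.130 = cos²(19.8°)/cos²(69.4°) ≈ 7.15.

7.15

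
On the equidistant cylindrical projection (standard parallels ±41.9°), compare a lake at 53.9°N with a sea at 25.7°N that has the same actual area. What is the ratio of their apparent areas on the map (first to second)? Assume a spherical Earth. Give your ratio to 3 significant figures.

With standard parallel φ₀ = 41.9°, the equirectangular projection gives x = Rλ cos φ₀, y = Rφ, so h = 1 and k = cos 41.9° / cos φ.
Areal scale at 53.9°: h·k = 1.000 × 1.263 = 1.263.
Areal scale at 25.7°: h·k = 1.000 × 0.8260 = 0.8260.
Ratio = 1.263/0.8260 ≈ 1.53.

1.53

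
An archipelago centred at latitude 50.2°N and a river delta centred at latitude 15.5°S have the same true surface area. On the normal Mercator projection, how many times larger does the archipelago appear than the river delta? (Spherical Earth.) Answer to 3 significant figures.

2.27

Mercator is conformal with k = sec φ, so areal scale = k² = sec²φ.
At 50.2°: sec²(50.2°) = 1/0.6401² = 2.441.
At 15.5°: sec²(15.5°) = 1/0.9636² = 1.077.
Ratio = 2.441/1.077 = cos²(15.5°)/cos²(50.2°) ≈ 2.27.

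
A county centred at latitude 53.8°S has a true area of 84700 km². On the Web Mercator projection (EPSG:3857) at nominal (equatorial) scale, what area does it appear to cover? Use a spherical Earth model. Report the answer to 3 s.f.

For Mercator, h = k = sec φ (a conformal cylindrical projection has a single point scale, 1/cos φ).
Areal scale = k² = sec²φ = 1/cos²(53.8°) = 1/0.5906² = 2.867.
Apparent area = 84700 × 2.867 ≈ 243000 km².

243000 km²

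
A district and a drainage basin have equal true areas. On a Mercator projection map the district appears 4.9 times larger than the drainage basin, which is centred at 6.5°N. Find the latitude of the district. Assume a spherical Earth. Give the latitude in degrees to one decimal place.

For equal true areas on Mercator, apparent areas scale as sec²φ, so the ratio is cos²φ₂ / cos²φ₁.
cos²φ₂ / cos²φ₁ = 4.9  ⇒  cos φ₁ = cos 6.5° / √4.9 = 0.9936/2.214 = 0.4489.
φ₁ = arccos(0.4489) ≈ 63.3°.

63.3°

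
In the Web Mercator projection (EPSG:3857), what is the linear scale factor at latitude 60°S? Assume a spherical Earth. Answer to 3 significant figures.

For Mercator, h = k = sec φ (a conformal cylindrical projection has a single point scale, 1/cos φ).
k = 1/cos 60° = 1/0.5000 = 2.000.

2.00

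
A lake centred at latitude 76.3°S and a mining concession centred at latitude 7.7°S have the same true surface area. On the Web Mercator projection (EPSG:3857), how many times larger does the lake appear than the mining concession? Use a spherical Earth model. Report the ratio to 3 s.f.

17.5

On Mercator, area is exaggerated by sec²φ = 1/cos²φ.
At 76.3°: sec²(76.3°) = 1/0.2368² = 17.83.
At 7.7°: sec²(7.7°) = 1/0.9910² = 1.018.
Ratio = 17.83/1.018 = cos²(7.7°)/cos²(76.3°) ≈ 17.5.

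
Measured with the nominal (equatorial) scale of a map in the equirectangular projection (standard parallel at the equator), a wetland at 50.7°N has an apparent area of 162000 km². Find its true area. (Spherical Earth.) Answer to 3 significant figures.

103000 km²

Plate carrée maps x = Rλ, y = Rφ. The meridian scale is h = 1 and the parallel scale is k = 1/cos φ = sec φ.
Areal scale = h·k = 1 × sec φ; at 50.7°, h = 1.000, k = 1.579, so h·k = 1.579.
True area = apparent / (areal scale) = 162000 / 1.579 ≈ 103000 km².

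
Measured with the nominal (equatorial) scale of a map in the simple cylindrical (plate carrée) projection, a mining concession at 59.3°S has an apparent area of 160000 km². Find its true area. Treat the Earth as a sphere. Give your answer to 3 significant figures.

81700 km²

Plate carrée maps x = Rλ, y = Rφ. The meridian scale is h = 1 and the parallel scale is k = 1/cos φ = sec φ.
Areal scale = h·k = 1 × sec φ; at 59.3°, h = 1.000, k = 1.959, so h·k = 1.959.
True area = apparent / (areal scale) = 160000 / 1.959 ≈ 81700 km².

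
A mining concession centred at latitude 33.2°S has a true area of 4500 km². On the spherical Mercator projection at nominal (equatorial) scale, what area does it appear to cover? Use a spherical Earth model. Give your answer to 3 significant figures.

6430 km²

For Mercator, h = k = sec φ (a conformal cylindrical projection has a single point scale, 1/cos φ).
Areal scale = k² = sec²φ = 1/cos²(33.2°) = 1/0.8368² = 1.428.
Apparent area = 4500 × 1.428 ≈ 6430 km².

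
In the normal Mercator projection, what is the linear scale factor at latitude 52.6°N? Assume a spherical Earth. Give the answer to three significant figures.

Mercator is conformal, so the point scale is isotropic: h = k = sec φ = 1/cos φ.
k = 1/cos 52.6° = 1/0.6074 = 1.646.

1.65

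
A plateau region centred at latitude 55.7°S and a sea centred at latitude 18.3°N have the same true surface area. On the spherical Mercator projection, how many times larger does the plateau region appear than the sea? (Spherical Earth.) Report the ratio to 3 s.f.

2.84

Mercator areal scale is sec²φ.
At 55.7°: sec²(55.7°) = 1/0.5635² = 3.149.
At 18.3°: sec²(18.3°) = 1/0.9494² = 1.109.
Ratio = 3.149/1.109 = cos²(18.3°)/cos²(55.7°) ≈ 2.84.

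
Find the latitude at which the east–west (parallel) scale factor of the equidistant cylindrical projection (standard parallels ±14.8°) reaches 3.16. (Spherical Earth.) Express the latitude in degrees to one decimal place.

72.2°

The equidistant cylindrical projection with φ₀ = 14.8° has h = 1 (meridians true) and k = cos φ₀ / cos φ along parallels.
k = cos φ₀ / cos φ = 3.16  ⇒  cos φ = cos 14.8° / 3.16 = 0.3060.
φ = arccos(0.3060) ≈ 72.2°.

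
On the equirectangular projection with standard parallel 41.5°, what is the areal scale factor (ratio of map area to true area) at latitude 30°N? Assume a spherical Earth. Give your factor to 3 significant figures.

0.865

With standard parallel φ₀ = 41.5°, the equirectangular projection gives x = Rλ cos φ₀, y = Rφ, so h = 1 and k = cos 41.5° / cos φ.
Areal scale = h·k = 1 × cos φ₀ / cos φ; at 30°, h = 1.000, k = 0.8648, so h·k = 0.8648.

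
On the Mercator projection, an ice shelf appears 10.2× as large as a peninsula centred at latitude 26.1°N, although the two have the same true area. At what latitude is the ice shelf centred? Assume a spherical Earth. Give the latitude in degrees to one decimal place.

73.7°

Mercator areal scale is sec²φ, so apparent-area ratio = sec²φ₁ / sec²φ₂ = cos²φ₂ / cos²φ₁.
cos²φ₂ / cos²φ₁ = 10.2  ⇒  cos φ₁ = cos 26.1° / √10.2 = 0.8980/3.194 = 0.2812.
φ₁ = arccos(0.2812) ≈ 73.7°.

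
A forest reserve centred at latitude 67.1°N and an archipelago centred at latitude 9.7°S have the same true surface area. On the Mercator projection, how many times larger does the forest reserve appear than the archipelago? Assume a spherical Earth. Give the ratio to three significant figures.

Mercator is conformal with k = sec φ, so areal scale = k² = sec²φ.
At 67.1°: sec²(67.1°) = 1/0.3891² = 6.604.
At 9.7°: sec²(9.7°) = 1/0.9857² = 1.029.
Ratio = 6.604/1.029 = cos²(9.7°)/cos²(67.1°) ≈ 6.42.

6.42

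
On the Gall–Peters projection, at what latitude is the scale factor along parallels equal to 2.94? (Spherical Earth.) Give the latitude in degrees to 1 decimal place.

Gall–Peters is a cylindrical equal-area projection with standard parallels at ±45°. Cylindrical equal-area (φ₀ = 45°): h = cos φ / cos 45° along meridians, k = cos 45° / cos φ along parallels; h·k = 1.
k = cos φ₀ / cos φ = 2.94  ⇒  cos φ = cos 45° / 2.94 = 0.2405.
φ = arccos(0.2405) ≈ 76.1°.

76.1°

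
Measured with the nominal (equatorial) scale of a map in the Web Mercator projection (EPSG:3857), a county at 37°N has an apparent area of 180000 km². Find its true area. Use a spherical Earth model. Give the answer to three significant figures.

Mercator is conformal, so the point scale is isotropic: h = k = sec φ = 1/cos φ.
Areal scale = k² = sec²φ = 1/cos²(37°) = 1/0.7986² = 1.568.
True area = apparent / (areal scale) = 180000 / 1.568 ≈ 115000 km².

115000 km²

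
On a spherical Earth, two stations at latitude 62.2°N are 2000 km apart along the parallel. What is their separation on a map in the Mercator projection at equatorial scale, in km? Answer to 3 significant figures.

4290 km

Mercator is conformal, so the point scale is isotropic: h = k = sec φ = 1/cos φ.
Along the parallel, k = sec 62.2° = 1/0.4664 = 2.144.
Map distance = 2000 × 2.144 ≈ 4290 km.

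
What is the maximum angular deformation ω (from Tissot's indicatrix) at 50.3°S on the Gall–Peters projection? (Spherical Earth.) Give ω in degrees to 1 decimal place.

The Gall–Peters projection is cylindrical equal-area with φ₀ = 45°. Cylindrical equal-area (φ₀ = 45°): h = cos φ / cos 45° along meridians, k = cos 45° / cos φ along parallels; h·k = 1.
At 50.3°: h = 0.9034, k = 1.107; principal scales a = 1.107, b = 0.9034.
sin(ω/2) = (a − b)/(a + b) = 0.2036/2.010 = 0.1013, so ω = 2 arcsin(0.1013) ≈ 11.6°.

11.6°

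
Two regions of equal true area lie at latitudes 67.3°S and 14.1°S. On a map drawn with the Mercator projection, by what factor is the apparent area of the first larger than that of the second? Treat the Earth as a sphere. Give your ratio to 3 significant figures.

Mercator areal scale is sec²φ.
At 67.3°: sec²(67.3°) = 1/0.3859² = 6.715.
At 14.1°: sec²(14.1°) = 1/0.9699² = 1.063.
Ratio = 6.715/1.063 = cos²(14.1°)/cos²(67.3°) ≈ 6.32.

6.32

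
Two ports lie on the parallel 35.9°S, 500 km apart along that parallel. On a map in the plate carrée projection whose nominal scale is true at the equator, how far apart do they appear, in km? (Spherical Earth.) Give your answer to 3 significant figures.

Plate carrée maps x = Rλ, y = Rφ. The meridian scale is h = 1 and the parallel scale is k = 1/cos φ = sec φ.
Along the parallel, k = sec 35.9° = 1/0.8100 = 1.235.
Map distance = 500 × 1.235 ≈ 617 km.

617 km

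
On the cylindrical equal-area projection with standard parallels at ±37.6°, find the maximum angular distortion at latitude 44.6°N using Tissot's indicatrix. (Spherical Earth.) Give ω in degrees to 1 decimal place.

A cylindrical equal-area projection with standard parallel φ₀ has meridian scale h = cos φ / cos φ₀ and parallel scale k = cos φ₀ / cos φ (so areas are preserved, h·k = 1).
At 44.6°: h = 0.8987, k = 1.113; principal scales a = 1.113, b = 0.8987.
sin(ω/2) = (a − b)/(a + b) = 0.2140/2.011 = 0.1064, so ω = 2 arcsin(0.1064) ≈ 12.2°.

12.2°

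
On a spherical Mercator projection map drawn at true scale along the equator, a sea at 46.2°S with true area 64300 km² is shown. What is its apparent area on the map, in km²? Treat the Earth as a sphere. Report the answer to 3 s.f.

For Mercator, h = k = sec φ (a conformal cylindrical projection has a single point scale, 1/cos φ).
Areal scale = k² = sec²φ = 1/cos²(46.2°) = 1/0.6921² = 2.087.
Apparent area = 64300 × 2.087 ≈ 134000 km².

134000 km²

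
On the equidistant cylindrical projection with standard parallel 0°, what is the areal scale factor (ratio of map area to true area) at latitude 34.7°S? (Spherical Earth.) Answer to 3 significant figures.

Plate carrée maps x = Rλ, y = Rφ. The meridian scale is h = 1 and the parallel scale is k = 1/cos φ = sec φ.
Areal scale = h·k = 1 × sec φ; at 34.7°, h = 1.000, k = 1.216, so h·k = 1.216.

1.22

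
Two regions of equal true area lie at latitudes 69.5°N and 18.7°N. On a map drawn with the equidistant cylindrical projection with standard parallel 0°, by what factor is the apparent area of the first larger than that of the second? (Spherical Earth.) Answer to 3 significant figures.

For the equirectangular projection with φ₀ = 0 (plate carrée), h = 1 along meridians and k = sec φ along parallels.
Areal scale at 69.5°: h·k = 1.000 × 2.855 = 2.855.
Areal scale at 18.7°: h·k = 1.000 × 1.056 = 1.056.
Ratio = 2.855/1.056 ≈ 2.70.

2.70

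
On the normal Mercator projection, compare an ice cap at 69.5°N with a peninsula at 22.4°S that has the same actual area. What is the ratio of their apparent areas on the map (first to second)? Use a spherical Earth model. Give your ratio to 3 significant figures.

6.97

Mercator is conformal with k = sec φ, so areal scale = k² = sec²φ.
At 69.5°: sec²(69.5°) = 1/0.3502² = 8.154.
At 22.4°: sec²(22.4°) = 1/0.9245² = 1.170.
Ratio = 8.154/1.170 = cos²(22.4°)/cos²(69.5°) ≈ 6.97.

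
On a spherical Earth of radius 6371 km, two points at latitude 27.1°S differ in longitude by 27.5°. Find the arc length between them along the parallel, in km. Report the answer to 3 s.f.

Arc length along a parallel = R cos φ · Δλ (with Δλ in radians).
= 6371 × cos 27.1° × (27.5° × π/180) = 6371 × 0.8902 × 0.4800 ≈ 2720 km.

2720 km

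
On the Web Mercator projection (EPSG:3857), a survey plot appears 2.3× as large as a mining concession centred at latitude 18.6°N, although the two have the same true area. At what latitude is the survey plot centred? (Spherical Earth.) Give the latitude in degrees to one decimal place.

51.3°

On Mercator, (apparent₁)/(apparent₂) = sec²φ₁ / sec²φ₂ when true areas are equal.
cos²φ₂ / cos²φ₁ = 2.3  ⇒  cos φ₁ = cos 18.6° / √2.3 = 0.9478/1.517 = 0.6249.
φ₁ = arccos(0.6249) ≈ 51.3°.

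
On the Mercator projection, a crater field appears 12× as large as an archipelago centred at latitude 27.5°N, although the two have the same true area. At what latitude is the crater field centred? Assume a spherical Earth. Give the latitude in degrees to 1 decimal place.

75.2°

For equal true areas on Mercator, apparent areas scale as sec²φ, so the ratio is cos²φ₂ / cos²φ₁.
cos²φ₂ / cos²φ₁ = 12  ⇒  cos φ₁ = cos 27.5° / √12 = 0.8870/3.464 = 0.2561.
φ₁ = arccos(0.2561) ≈ 75.2°.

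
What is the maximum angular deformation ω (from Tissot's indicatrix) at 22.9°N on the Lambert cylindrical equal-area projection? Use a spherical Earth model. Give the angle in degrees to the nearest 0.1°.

9.4°

The Lambert cylindrical equal-area projection is the cylindrical equal-area projection with its standard parallel at the equator (φ₀ = 0). A cylindrical equal-area projection with standard parallel φ₀ has meridian scale h = cos φ / cos φ₀ and parallel scale k = cos φ₀ / cos φ (so areas are preserved, h·k = 1).
At 22.9°: h = 0.9212, k = 1.086; principal scales a = 1.086, b = 0.9212.
sin(ω/2) = (a − b)/(a + b) = 0.1644/2.007 = 0.08191, so ω = 2 arcsin(0.08191) ≈ 9.4°.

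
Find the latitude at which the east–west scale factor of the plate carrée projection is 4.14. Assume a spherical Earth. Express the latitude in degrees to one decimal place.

Plate carrée: h = 1, k = sec φ along parallels.
sec φ = 4.14  ⇒  cos φ = 0.2415  ⇒  φ ≈ 76.0°.

76.0°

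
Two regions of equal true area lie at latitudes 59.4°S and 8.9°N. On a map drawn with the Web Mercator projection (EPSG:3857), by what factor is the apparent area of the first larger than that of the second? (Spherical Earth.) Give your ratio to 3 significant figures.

3.77

On Mercator, area is exaggerated by sec²φ = 1/cos²φ.
At 59.4°: sec²(59.4°) = 1/0.5090² = 3.859.
At 8.9°: sec²(8.9°) = 1/0.9880² = 1.025.
Ratio = 3.859/1.025 = cos²(8.9°)/cos²(59.4°) ≈ 3.77.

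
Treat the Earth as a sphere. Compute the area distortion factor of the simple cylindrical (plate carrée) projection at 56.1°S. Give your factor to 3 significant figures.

For the equirectangular projection with φ₀ = 0 (plate carrée), h = 1 along meridians and k = sec φ along parallels.
Areal scale = h·k = 1 × sec φ; at 56.1°, h = 1.000, k = 1.793, so h·k = 1.793.

1.79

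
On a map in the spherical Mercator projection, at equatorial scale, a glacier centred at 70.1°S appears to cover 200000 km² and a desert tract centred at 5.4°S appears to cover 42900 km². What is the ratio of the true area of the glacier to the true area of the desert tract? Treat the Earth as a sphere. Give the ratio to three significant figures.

Mercator's areal exaggeration is sec²φ; hence true area = (apparent area) · cos²φ.
True area of glacier: 200000 × cos²(70.1°) = 200000 × 0.1159 = 23170 km².
True area of desert tract: 42900 × cos²(5.4°) = 42900 × 0.9911 = 42520 km².
Ratio = 23170 / 42520 ≈ 0.545.

0.545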